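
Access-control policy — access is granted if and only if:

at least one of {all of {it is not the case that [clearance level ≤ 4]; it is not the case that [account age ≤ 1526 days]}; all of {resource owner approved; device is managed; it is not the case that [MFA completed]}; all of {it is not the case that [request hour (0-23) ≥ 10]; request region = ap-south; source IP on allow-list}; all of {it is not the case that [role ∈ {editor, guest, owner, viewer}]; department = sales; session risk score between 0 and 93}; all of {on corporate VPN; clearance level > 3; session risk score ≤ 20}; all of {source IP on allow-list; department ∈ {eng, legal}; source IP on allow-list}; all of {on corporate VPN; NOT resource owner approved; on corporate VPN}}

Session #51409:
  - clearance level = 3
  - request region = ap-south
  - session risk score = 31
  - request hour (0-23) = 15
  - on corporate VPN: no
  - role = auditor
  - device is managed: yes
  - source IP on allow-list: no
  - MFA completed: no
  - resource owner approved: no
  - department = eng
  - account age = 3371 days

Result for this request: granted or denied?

Denied

Atomic conditions:
  clearance level ≤ 4: 3 ≤ 4 is true
  account age ≤ 1526 days: 3371 ≤ 1526 is false
  resource owner approved: no → false
  device is managed: yes → true
  MFA completed: no → false
  request hour (0-23) ≥ 10: 15 ≥ 10 is true
  request region = ap-south: ap-south == ap-south is true
  source IP on allow-list: no → false
  role ∈ {editor, guest, owner, viewer}: auditor is not in the set → false
  department = sales: eng == sales is false
  session risk score between 0 and 93: 31 in [0, 93] is true
  on corporate VPN: no → false
  clearance level > 3: 3 > 3 is false
  session risk score ≤ 20: 31 ≤ 20 is false
  department ∈ {eng, legal}: eng is in the set → true
  NOT resource owner approved: no → true
Combine:
[1.1] NOT true = false
[1.2] NOT false = true
[1] false AND true = false
[2.3] NOT false = true
[2] false AND true AND true = false
[3.1] NOT true = false
[3] false AND true AND false = false
[4.1] NOT false = true
[4] true AND false AND true = false
[5] false AND false AND false = false
[6] false AND true AND false = false
[7] false AND true AND false = false
[root] false OR false OR false OR false OR false OR false OR false = false
Overall: false → denied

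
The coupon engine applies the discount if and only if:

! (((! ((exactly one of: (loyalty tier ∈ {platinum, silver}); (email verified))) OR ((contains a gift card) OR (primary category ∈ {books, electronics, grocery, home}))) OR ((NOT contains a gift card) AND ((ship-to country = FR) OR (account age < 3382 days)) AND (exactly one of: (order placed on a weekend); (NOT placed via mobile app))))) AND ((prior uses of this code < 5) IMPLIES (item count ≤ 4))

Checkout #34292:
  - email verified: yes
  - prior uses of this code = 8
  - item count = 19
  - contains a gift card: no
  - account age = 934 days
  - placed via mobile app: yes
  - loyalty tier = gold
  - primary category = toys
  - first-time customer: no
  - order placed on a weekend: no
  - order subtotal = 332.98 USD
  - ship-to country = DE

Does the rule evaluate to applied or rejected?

Atomic conditions:
  loyalty tier ∈ {platinum, silver}: gold is not in the set → false
  email verified: yes → true
  contains a gift card: no → false
  primary category ∈ {books, electronics, grocery, home}: toys is not in the set → false
  NOT contains a gift card: no → true
  ship-to country = FR: DE == FR is false
  account age < 3382 days: 934 < 3382 is true
  order placed on a weekend: no → false
  NOT placed via mobile app: yes → false
  prior uses of this code < 5: 8 < 5 is false
  item count ≤ 4: 19 ≤ 4 is false
Combine:
[1.1.1.1.1] exactly-one(false, true) = true
[1.1.1.1] NOT true = false
[1.1.1.2] false OR false = false
[1.1.1] false OR false = false
[1.1.2.2] false OR true = true
[1.1.2.3] exactly-one(false, false) = false
[1.1.2] true AND true AND false = false
[1.1] false OR false = false
[1] NOT false = true
[2] false → false (antecedent false ⇒ implication holds) = true
[root] true AND true = true
Overall: true → applied

Applied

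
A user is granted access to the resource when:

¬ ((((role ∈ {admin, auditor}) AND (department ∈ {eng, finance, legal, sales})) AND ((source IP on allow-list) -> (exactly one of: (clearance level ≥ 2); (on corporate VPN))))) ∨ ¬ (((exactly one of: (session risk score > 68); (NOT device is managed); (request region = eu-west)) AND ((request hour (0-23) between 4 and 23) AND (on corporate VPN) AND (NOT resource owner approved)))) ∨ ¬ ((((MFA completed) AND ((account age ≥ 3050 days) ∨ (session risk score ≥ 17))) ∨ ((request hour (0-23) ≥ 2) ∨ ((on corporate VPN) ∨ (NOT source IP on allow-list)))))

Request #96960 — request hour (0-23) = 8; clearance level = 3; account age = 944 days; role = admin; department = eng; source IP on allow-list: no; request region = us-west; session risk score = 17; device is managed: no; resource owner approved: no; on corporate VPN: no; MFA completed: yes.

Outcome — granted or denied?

Granted

Atomic conditions:
  role ∈ {admin, auditor}: admin is in the set → true
  department ∈ {eng, finance, legal, sales}: eng is in the set → true
  source IP on allow-list: no → false
  clearance level ≥ 2: 3 ≥ 2 is true
  on corporate VPN: no → false
  session risk score > 68: 17 > 68 is false
  NOT device is managed: no → true
  request region = eu-west: us-west == eu-west is false
  request hour (0-23) between 4 and 23: 8 in [4, 23] is true
  NOT resource owner approved: no → true
  MFA completed: yes → true
  account age ≥ 3050 days: 944 ≥ 3050 is false
  session risk score ≥ 17: 17 ≥ 17 is true
  request hour (0-23) ≥ 2: 8 ≥ 2 is true
  NOT source IP on allow-list: no → true
Combine:
[1.1.1] true AND true = true
[1.1.2.2] exactly-one(true, false) = true
[1.1.2] false → true (antecedent false ⇒ implication holds) = true
[1.1] true AND true = true
[1] NOT true = false
[2.1.1] exactly-one(false, true, false) = true
[2.1.2] true AND false AND true = false
[2.1] true AND false = false
[2] NOT false = true
[3.1.1.2] false OR true = true
[3.1.1] true AND true = true
[3.1.2.2] false OR true = true
[3.1.2] true OR true = true
[3.1] true OR true = true
[3] NOT true = false
[root] false OR true OR false = true
Overall: true → granted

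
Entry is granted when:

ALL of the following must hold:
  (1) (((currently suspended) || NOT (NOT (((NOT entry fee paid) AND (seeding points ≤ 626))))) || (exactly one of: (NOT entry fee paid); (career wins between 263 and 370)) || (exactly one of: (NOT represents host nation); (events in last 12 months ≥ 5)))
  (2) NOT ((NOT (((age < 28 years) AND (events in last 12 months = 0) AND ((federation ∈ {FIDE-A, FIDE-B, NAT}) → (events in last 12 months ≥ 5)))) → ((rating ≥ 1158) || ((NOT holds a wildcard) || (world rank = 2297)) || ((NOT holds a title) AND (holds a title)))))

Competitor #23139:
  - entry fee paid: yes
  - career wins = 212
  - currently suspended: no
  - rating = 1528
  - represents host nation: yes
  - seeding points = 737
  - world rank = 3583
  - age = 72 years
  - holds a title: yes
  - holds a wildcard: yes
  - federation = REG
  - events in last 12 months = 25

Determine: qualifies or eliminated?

Eliminated

Atomic conditions:
  currently suspended: no → false
  NOT entry fee paid: yes → false
  seeding points ≤ 626: 737 ≤ 626 is false
  career wins between 263 and 370: 212 in [263, 370] is false
  NOT represents host nation: yes → false
  events in last 12 months ≥ 5: 25 ≥ 5 is true
  age < 28 years: 72 < 28 is false
  events in last 12 months = 0: 25 == 0 is false
  federation ∈ {FIDE-A, FIDE-B, NAT}: REG is not in the set → false
  rating ≥ 1158: 1528 ≥ 1158 is true
  NOT holds a wildcard: yes → false
  world rank = 2297: 3583 == 2297 is false
  NOT holds a title: yes → false
  holds a title: yes → true
Combine:
[1.1.2.1.1] false AND false = false
[1.1.2.1] NOT false = true
[1.1.2] NOT true = false
[1.1] false OR false = false
[1.2] exactly-one(false, false) = false
[1.3] exactly-one(false, true) = true
[1] false OR false OR true = true
[2.1.1.1.3] false → true (antecedent false ⇒ implication holds) = true
[2.1.1.1] false AND false AND true = false
[2.1.1] NOT false = true
[2.1.2.2] false OR false = false
[2.1.2.3] false AND true = false
[2.1.2] true OR false OR false = true
[2.1] true → true = true
[2] NOT true = false
[root] true AND false = false
Overall: false → eliminated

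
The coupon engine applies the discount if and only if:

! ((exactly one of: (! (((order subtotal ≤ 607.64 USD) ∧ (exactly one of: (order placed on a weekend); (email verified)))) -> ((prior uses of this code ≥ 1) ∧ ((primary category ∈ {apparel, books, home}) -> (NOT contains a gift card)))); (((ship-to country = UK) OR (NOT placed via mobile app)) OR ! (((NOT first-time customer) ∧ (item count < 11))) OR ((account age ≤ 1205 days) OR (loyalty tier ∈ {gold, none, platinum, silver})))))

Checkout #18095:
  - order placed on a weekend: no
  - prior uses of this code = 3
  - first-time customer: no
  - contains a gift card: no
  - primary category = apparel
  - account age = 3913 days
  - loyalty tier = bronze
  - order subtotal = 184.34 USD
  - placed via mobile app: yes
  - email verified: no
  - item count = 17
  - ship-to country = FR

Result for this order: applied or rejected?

Atomic conditions:
  order subtotal ≤ 607.64 USD: 184.34 ≤ 607.64 is true
  order placed on a weekend: no → false
  email verified: no → false
  prior uses of this code ≥ 1: 3 ≥ 1 is true
  primary category ∈ {apparel, books, home}: apparel is in the set → true
  NOT contains a gift card: no → true
  ship-to country = UK: FR == UK is false
  NOT placed via mobile app: yes → false
  NOT first-time customer: no → true
  item count < 11: 17 < 11 is false
  account age ≤ 1205 days: 3913 ≤ 1205 is false
  loyalty tier ∈ {gold, none, platinum, silver}: bronze is not in the set → false
Combine:
[1.1.1.1.2] exactly-one(false, false) = false
[1.1.1.1] true AND false = false
[1.1.1] NOT false = true
[1.1.2.2] true → true = true
[1.1.2] true AND true = true
[1.1] true → true = true
[1.2.1] false OR false = false
[1.2.2.1] true AND false = false
[1.2.2] NOT false = true
[1.2.3] false OR false = false
[1.2] false OR true OR false = true
[1] exactly-one(true, true) = false
[root] NOT false = true
Overall: true → applied

Applied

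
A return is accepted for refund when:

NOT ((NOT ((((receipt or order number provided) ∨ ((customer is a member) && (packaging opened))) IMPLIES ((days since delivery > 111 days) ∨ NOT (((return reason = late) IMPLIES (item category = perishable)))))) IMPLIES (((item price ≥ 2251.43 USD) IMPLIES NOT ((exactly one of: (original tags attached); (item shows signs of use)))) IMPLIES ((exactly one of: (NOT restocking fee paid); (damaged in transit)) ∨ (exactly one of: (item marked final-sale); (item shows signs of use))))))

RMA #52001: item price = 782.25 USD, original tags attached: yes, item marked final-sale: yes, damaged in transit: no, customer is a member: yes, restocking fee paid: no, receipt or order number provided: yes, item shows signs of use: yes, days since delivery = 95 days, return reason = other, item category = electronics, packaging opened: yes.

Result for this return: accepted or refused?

Atomic conditions:
  receipt or order number provided: yes → true
  customer is a member: yes → true
  packaging opened: yes → true
  days since delivery > 111 days: 95 > 111 is false
  return reason = late: other == late is false
  item category = perishable: electronics == perishable is false
  item price ≥ 2251.43 USD: 782.25 ≥ 2251.43 is false
  original tags attached: yes → true
  item shows signs of use: yes → true
  NOT restocking fee paid: no → true
  damaged in transit: no → false
  item marked final-sale: yes → true
Combine:
[1.1.1.1.2] true AND true = true
[1.1.1.1] true OR true = true
[1.1.1.2.2.1] false → false (antecedent false ⇒ implication holds) = true
[1.1.1.2.2] NOT true = false
[1.1.1.2] false OR false = false
[1.1.1] true → false = false
[1.1] NOT false = true
[1.2.1.2.1] exactly-one(true, true) = false
[1.2.1.2] NOT false = true
[1.2.1] false → true (antecedent false ⇒ implication holds) = true
[1.2.2.1] exactly-one(true, false) = true
[1.2.2.2] exactly-one(true, true) = false
[1.2.2] true OR false = true
[1.2] true → true = true
[1] true → true = true
[root] NOT true = false
Overall: false → refused

Refused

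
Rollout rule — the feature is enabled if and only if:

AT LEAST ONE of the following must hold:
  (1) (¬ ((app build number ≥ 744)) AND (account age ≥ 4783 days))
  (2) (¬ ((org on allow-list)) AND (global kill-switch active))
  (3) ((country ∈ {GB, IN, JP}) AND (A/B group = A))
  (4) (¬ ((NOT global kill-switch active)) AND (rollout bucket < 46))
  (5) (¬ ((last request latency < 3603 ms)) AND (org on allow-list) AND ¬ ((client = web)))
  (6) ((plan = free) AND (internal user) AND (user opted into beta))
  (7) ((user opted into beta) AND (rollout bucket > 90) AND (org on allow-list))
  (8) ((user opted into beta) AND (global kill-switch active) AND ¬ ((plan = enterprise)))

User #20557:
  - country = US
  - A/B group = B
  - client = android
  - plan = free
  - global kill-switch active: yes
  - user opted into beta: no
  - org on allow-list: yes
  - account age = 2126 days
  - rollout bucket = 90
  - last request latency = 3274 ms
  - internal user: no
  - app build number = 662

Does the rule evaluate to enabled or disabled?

Atomic conditions:
  app build number ≥ 744: 662 ≥ 744 is false
  account age ≥ 4783 days: 2126 ≥ 4783 is false
  org on allow-list: yes → true
  global kill-switch active: yes → true
  country ∈ {GB, IN, JP}: US is not in the set → false
  A/B group = A: B == A is false
  NOT global kill-switch active: yes → false
  rollout bucket < 46: 90 < 46 is false
  last request latency < 3603 ms: 3274 < 3603 is true
  client = web: android == web is false
  plan = free: free == free is true
  internal user: no → false
  user opted into beta: no → false
  rollout bucket > 90: 90 > 90 is false
  plan = enterprise: free == enterprise is false
Combine:
[1.1] NOT false = true
[1] true AND false = false
[2.1] NOT true = false
[2] false AND true = false
[3] false AND false = false
[4.1] NOT false = true
[4] true AND false = false
[5.1] NOT true = false
[5.3] NOT false = true
[5] false AND true AND true = false
[6] true AND false AND false = false
[7] false AND false AND true = false
[8.3] NOT false = true
[8] false AND true AND true = false
[root] false OR false OR false OR false OR false OR false OR false OR false = false
Overall: false → disabled

Disabled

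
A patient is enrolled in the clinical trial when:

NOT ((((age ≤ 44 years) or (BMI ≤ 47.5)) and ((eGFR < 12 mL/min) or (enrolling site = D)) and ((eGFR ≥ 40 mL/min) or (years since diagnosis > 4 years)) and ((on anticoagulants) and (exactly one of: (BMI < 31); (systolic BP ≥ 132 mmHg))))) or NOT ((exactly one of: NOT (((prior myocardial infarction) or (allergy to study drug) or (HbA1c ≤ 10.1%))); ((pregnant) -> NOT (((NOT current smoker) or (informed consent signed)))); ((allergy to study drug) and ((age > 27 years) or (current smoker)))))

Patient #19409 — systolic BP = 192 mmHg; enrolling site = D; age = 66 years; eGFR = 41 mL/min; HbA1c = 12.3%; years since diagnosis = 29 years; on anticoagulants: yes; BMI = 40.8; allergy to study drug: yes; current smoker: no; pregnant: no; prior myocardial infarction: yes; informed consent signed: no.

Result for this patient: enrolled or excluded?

Atomic conditions:
  age ≤ 44 years: 66 ≤ 44 is false
  BMI ≤ 47.5: 40.8 ≤ 47.5 is true
  eGFR < 12 mL/min: 41 < 12 is false
  enrolling site = D: D == D is true
  eGFR ≥ 40 mL/min: 41 ≥ 40 is true
  years since diagnosis > 4 years: 29 > 4 is true
  on anticoagulants: yes → true
  BMI < 31: 40.8 < 31 is false
  systolic BP ≥ 132 mmHg: 192 ≥ 132 is true
  prior myocardial infarction: yes → true
  allergy to study drug: yes → true
  HbA1c ≤ 10.1%: 12.3 ≤ 10.1 is false
  pregnant: no → false
  NOT current smoker: no → true
  informed consent signed: no → false
  age > 27 years: 66 > 27 is true
  current smoker: no → false
Combine:
[1.1.1] false OR true = true
[1.1.2] false OR true = true
[1.1.3] true OR true = true
[1.1.4.2] exactly-one(false, true) = true
[1.1.4] true AND true = true
[1.1] true AND true AND true AND true = true
[1] NOT true = false
[2.1.1.1] true OR true OR false = true
[2.1.1] NOT true = false
[2.1.2.2.1] true OR false = true
[2.1.2.2] NOT true = false
[2.1.2] false → false (antecedent false ⇒ implication holds) = true
[2.1.3.2] true OR false = true
[2.1.3] true AND true = true
[2.1] exactly-one(false, true, true) = false
[2] NOT false = true
[root] false OR true = true
Overall: true → enrolled

Enrolled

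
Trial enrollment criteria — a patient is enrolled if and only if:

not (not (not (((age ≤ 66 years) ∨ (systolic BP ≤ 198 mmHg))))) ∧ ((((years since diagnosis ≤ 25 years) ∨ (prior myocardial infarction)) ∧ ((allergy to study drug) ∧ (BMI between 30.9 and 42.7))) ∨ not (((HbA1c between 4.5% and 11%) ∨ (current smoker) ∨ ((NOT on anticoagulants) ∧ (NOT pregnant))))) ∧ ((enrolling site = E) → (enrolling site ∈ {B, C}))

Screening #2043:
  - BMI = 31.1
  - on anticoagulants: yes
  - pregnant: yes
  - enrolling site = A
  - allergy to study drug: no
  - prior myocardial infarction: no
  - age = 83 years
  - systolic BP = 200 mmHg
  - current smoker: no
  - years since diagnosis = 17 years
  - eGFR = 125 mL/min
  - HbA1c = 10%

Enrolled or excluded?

Excluded

Atomic conditions:
  age ≤ 66 years: 83 ≤ 66 is false
  systolic BP ≤ 198 mmHg: 200 ≤ 198 is false
  years since diagnosis ≤ 25 years: 17 ≤ 25 is true
  prior myocardial infarction: no → false
  allergy to study drug: no → false
  BMI between 30.9 and 42.7: 31.1 in [30.9, 42.7] is true
  HbA1c between 4.5% and 11%: 10 in [4.5, 11] is true
  current smoker: no → false
  NOT on anticoagulants: yes → false
  NOT pregnant: yes → false
  enrolling site = E: A == E is false
  enrolling site ∈ {B, C}: A is not in the set → false
Combine:
[1.1.1.1] false OR false = false
[1.1.1] NOT false = true
[1.1] NOT true = false
[1] NOT false = true
[2.1.1] true OR false = true
[2.1.2] false AND true = false
[2.1] true AND false = false
[2.2.1.3] false AND false = false
[2.2.1] true OR false OR false = true
[2.2] NOT true = false
[2] false OR false = false
[3] false → false (antecedent false ⇒ implication holds) = true
[root] true AND false AND true = false
Overall: false → excluded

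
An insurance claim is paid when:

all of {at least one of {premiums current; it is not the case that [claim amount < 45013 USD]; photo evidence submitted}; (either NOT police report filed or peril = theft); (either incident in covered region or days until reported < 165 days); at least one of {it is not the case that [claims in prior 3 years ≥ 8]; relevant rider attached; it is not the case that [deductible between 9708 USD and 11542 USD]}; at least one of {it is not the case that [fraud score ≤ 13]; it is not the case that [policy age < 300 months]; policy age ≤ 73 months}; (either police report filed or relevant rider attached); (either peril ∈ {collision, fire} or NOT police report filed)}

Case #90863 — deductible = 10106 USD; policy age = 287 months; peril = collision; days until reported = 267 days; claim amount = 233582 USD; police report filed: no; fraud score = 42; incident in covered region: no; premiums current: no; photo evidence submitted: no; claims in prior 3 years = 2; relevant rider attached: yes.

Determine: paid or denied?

Atomic conditions:
  premiums current: no → false
  claim amount < 45013 USD: 233582 < 45013 is false
  photo evidence submitted: no → false
  NOT police report filed: no → true
  peril = theft: collision == theft is false
  incident in covered region: no → false
  days until reported < 165 days: 267 < 165 is false
  claims in prior 3 years ≥ 8: 2 ≥ 8 is false
  relevant rider attached: yes → true
  deductible between 9708 USD and 11542 USD: 10106 in [9708, 11542] is true
  fraud score ≤ 13: 42 ≤ 13 is false
  policy age < 300 months: 287 < 300 is true
  policy age ≤ 73 months: 287 ≤ 73 is false
  police report filed: no → false
  peril ∈ {collision, fire}: collision is in the set → true
Combine:
[1.2] NOT false = true
[1] false OR true OR false = true
[2] true OR false = true
[3] false OR false = false
[4.1] NOT false = true
[4.3] NOT true = false
[4] true OR true OR false = true
[5.1] NOT false = true
[5.2] NOT true = false
[5] true OR false OR false = true
[6] false OR true = true
[7] true OR true = true
[root] true AND true AND false AND true AND true AND true AND true = false
Overall: false → denied

Denied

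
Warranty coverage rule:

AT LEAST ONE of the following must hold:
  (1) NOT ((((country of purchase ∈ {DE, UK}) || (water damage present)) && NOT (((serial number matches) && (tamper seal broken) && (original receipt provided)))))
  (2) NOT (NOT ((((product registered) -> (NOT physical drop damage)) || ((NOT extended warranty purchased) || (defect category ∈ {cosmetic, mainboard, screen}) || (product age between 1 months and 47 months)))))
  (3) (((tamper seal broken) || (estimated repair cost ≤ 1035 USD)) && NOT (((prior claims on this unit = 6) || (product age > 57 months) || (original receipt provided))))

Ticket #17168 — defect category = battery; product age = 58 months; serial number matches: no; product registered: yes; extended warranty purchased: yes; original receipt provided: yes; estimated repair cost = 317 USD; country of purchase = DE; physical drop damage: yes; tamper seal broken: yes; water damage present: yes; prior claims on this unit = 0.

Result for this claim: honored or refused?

Refused

Atomic conditions:
  country of purchase ∈ {DE, UK}: DE is in the set → true
  water damage present: yes → true
  serial number matches: no → false
  tamper seal broken: yes → true
  original receipt provided: yes → true
  product registered: yes → true
  NOT physical drop damage: yes → false
  NOT extended warranty purchased: yes → false
  defect category ∈ {cosmetic, mainboard, screen}: battery is not in the set → false
  product age between 1 months and 47 months: 58 in [1, 47] is false
  estimated repair cost ≤ 1035 USD: 317 ≤ 1035 is true
  prior claims on this unit = 6: 0 == 6 is false
  product age > 57 months: 58 > 57 is true
Combine:
[1.1.1] true OR true = true
[1.1.2.1] false AND true AND true = false
[1.1.2] NOT false = true
[1.1] true AND true = true
[1] NOT true = false
[2.1.1.1] true → false = false
[2.1.1.2] false OR false OR false = false
[2.1.1] false OR false = false
[2.1] NOT false = true
[2] NOT true = false
[3.1] true OR true = true
[3.2.1] false OR true OR true = true
[3.2] NOT true = false
[3] true AND false = false
[root] false OR false OR false = false
Overall: false → refused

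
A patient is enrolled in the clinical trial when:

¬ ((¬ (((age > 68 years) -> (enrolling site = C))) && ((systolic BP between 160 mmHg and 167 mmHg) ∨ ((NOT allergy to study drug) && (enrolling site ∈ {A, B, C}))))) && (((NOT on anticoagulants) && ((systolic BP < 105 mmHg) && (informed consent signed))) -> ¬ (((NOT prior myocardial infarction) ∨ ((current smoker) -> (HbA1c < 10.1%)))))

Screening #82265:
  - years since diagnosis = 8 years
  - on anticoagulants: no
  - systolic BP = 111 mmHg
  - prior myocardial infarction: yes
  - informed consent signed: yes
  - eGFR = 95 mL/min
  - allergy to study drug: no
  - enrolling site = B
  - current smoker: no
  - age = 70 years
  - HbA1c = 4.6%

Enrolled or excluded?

Excluded

Atomic conditions:
  age > 68 years: 70 > 68 is true
  enrolling site = C: B == C is false
  systolic BP between 160 mmHg and 167 mmHg: 111 in [160, 167] is false
  NOT allergy to study drug: no → true
  enrolling site ∈ {A, B, C}: B is in the set → true
  NOT on anticoagulants: no → true
  systolic BP < 105 mmHg: 111 < 105 is false
  informed consent signed: yes → true
  NOT prior myocardial infarction: yes → false
  current smoker: no → false
  HbA1c < 10.1%: 4.6 < 10.1 is true
Combine:
[1.1.1.1] true → false = false
[1.1.1] NOT false = true
[1.1.2.2] true AND true = true
[1.1.2] false OR true = true
[1.1] true AND true = true
[1] NOT true = false
[2.1.2] false AND true = false
[2.1] true AND false = false
[2.2.1.2] false → true (antecedent false ⇒ implication holds) = true
[2.2.1] false OR true = true
[2.2] NOT true = false
[2] false → false (antecedent false ⇒ implication holds) = true
[root] false AND true = false
Overall: false → excluded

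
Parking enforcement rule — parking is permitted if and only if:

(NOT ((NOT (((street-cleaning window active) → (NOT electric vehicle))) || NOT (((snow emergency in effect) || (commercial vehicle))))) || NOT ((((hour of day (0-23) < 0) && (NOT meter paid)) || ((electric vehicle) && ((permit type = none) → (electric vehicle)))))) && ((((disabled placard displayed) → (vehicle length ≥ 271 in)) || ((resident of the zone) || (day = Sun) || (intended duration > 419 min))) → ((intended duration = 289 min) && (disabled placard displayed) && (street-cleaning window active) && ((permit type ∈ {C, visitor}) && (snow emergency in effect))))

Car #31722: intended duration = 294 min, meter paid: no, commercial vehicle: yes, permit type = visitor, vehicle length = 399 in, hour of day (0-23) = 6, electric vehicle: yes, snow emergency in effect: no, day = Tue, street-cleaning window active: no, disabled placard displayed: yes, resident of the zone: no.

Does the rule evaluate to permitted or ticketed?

Ticketed

Atomic conditions:
  street-cleaning window active: no → false
  NOT electric vehicle: yes → false
  snow emergency in effect: no → false
  commercial vehicle: yes → true
  hour of day (0-23) < 0: 6 < 0 is false
  NOT meter paid: no → true
  electric vehicle: yes → true
  permit type = none: visitor == none is false
  disabled placard displayed: yes → true
  vehicle length ≥ 271 in: 399 ≥ 271 is true
  resident of the zone: no → false
  day = Sun: Tue == Sun is false
  intended duration > 419 min: 294 > 419 is false
  intended duration = 289 min: 294 == 289 is false
  permit type ∈ {C, visitor}: visitor is in the set → true
Combine:
[1.1.1.1.1] false → false (antecedent false ⇒ implication holds) = true
[1.1.1.1] NOT true = false
[1.1.1.2.1] false OR true = true
[1.1.1.2] NOT true = false
[1.1.1] false OR false = false
[1.1] NOT false = true
[1.2.1.1] false AND true = false
[1.2.1.2.2] false → true (antecedent false ⇒ implication holds) = true
[1.2.1.2] true AND true = true
[1.2.1] false OR true = true
[1.2] NOT true = false
[1] true OR false = true
[2.1.1] true → true = true
[2.1.2] false OR false OR false = false
[2.1] true OR false = true
[2.2.4] true AND false = false
[2.2] false AND true AND false AND false = false
[2] true → false = false
[root] true AND false = false
Overall: false → ticketed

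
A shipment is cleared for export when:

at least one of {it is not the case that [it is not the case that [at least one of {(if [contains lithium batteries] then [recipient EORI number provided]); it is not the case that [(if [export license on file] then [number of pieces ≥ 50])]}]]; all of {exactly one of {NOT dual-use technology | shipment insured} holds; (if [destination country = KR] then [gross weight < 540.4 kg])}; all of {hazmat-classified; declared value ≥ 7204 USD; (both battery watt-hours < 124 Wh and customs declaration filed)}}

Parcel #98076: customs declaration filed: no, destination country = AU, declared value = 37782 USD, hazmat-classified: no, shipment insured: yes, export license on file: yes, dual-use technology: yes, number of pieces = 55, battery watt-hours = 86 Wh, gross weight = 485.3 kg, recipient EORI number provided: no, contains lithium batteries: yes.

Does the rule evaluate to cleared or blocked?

Cleared

Atomic conditions:
  contains lithium batteries: yes → true
  recipient EORI number provided: no → false
  export license on file: yes → true
  number of pieces ≥ 50: 55 ≥ 50 is true
  NOT dual-use technology: yes → false
  shipment insured: yes → true
  destination country = KR: AU == KR is false
  gross weight < 540.4 kg: 485.3 < 540.4 is true
  hazmat-classified: no → false
  declared value ≥ 7204 USD: 37782 ≥ 7204 is true
  battery watt-hours < 124 Wh: 86 < 124 is true
  customs declaration filed: no → false
Combine:
[1.1.1.1] true → false = false
[1.1.1.2.1] true → true = true
[1.1.1.2] NOT true = false
[1.1.1] false OR false = false
[1.1] NOT false = true
[1] NOT true = false
[2.1] exactly-one(false, true) = true
[2.2] false → true (antecedent false ⇒ implication holds) = true
[2] true AND true = true
[3.3] true AND false = false
[3] false AND true AND false = false
[root] false OR true OR false = true
Overall: true → cleared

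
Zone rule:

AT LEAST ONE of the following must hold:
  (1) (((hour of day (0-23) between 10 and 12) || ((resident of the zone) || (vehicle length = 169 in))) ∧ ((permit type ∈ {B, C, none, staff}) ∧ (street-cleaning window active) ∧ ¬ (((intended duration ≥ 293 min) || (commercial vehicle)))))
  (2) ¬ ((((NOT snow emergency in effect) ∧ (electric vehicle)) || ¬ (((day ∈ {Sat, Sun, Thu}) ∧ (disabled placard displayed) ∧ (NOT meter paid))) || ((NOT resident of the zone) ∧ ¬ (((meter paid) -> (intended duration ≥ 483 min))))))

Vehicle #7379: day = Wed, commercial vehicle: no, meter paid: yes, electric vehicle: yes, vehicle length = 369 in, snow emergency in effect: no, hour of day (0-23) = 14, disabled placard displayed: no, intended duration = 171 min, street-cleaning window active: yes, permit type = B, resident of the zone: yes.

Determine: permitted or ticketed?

Permitted

Atomic conditions:
  hour of day (0-23) between 10 and 12: 14 in [10, 12] is false
  resident of the zone: yes → true
  vehicle length = 169 in: 369 == 169 is false
  permit type ∈ {B, C, none, staff}: B is in the set → true
  street-cleaning window active: yes → true
  intended duration ≥ 293 min: 171 ≥ 293 is false
  commercial vehicle: no → false
  NOT snow emergency in effect: no → true
  electric vehicle: yes → true
  day ∈ {Sat, Sun, Thu}: Wed is not in the set → false
  disabled placard displayed: no → false
  NOT meter paid: yes → false
  NOT resident of the zone: yes → false
  meter paid: yes → true
  intended duration ≥ 483 min: 171 ≥ 483 is false
Combine:
[1.1.2] true OR false = true
[1.1] false OR true = true
[1.2.3.1] false OR false = false
[1.2.3] NOT false = true
[1.2] true AND true AND true = true
[1] true AND true = true
[2.1.1] true AND true = true
[2.1.2.1] false AND false AND false = false
[2.1.2] NOT false = true
[2.1.3.2.1] true → false = false
[2.1.3.2] NOT false = true
[2.1.3] false AND true = false
[2.1] true OR true OR false = true
[2] NOT true = false
[root] true OR false = true
Overall: true → permitted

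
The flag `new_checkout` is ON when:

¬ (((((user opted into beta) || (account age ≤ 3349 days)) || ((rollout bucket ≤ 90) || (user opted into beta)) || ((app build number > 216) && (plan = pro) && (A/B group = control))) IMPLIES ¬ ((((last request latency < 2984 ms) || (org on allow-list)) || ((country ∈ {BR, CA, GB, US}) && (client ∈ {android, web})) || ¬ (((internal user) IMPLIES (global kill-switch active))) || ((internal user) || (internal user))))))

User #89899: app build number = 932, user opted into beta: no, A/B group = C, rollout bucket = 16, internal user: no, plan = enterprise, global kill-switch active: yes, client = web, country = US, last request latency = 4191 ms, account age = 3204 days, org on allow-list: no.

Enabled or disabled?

Atomic conditions:
  user opted into beta: no → false
  account age ≤ 3349 days: 3204 ≤ 3349 is true
  rollout bucket ≤ 90: 16 ≤ 90 is true
  app build number > 216: 932 > 216 is true
  plan = pro: enterprise == pro is false
  A/B group = control: C == control is false
  last request latency < 2984 ms: 4191 < 2984 is false
  org on allow-list: no → false
  country ∈ {BR, CA, GB, US}: US is in the set → true
  client ∈ {android, web}: web is in the set → true
  internal user: no → false
  global kill-switch active: yes → true
Combine:
[1.1.1] false OR true = true
[1.1.2] true OR false = true
[1.1.3] true AND false AND false = false
[1.1] true OR true OR false = true
[1.2.1.1] false OR false = false
[1.2.1.2] true AND true = true
[1.2.1.3.1] false → true (antecedent false ⇒ implication holds) = true
[1.2.1.3] NOT true = false
[1.2.1.4] false OR false = false
[1.2.1] false OR true OR false OR false = true
[1.2] NOT true = false
[1] true → false = false
[root] NOT false = true
Overall: true → enabled

Enabled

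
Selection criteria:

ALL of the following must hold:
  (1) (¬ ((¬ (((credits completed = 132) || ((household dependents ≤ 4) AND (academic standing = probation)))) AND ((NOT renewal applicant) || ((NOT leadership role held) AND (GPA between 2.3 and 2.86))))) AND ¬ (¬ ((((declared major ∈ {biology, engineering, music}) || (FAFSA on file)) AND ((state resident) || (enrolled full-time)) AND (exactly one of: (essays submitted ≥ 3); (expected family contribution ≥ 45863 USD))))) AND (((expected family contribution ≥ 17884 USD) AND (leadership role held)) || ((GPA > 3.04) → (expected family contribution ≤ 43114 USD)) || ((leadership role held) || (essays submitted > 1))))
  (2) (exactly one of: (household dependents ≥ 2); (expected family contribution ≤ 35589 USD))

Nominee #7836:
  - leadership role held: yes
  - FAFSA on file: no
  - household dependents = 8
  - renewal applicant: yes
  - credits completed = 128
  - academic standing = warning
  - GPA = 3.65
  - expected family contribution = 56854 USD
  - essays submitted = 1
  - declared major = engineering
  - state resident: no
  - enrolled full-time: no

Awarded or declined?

Declined

Atomic conditions:
  credits completed = 132: 128 == 132 is false
  household dependents ≤ 4: 8 ≤ 4 is false
  academic standing = probation: warning == probation is false
  NOT renewal applicant: yes → false
  NOT leadership role held: yes → false
  GPA between 2.3 and 2.86: 3.65 in [2.3, 2.86] is false
  declared major ∈ {biology, engineering, music}: engineering is in the set → true
  FAFSA on file: no → false
  state resident: no → false
  enrolled full-time: no → false
  essays submitted ≥ 3: 1 ≥ 3 is false
  expected family contribution ≥ 45863 USD: 56854 ≥ 45863 is true
  expected family contribution ≥ 17884 USD: 56854 ≥ 17884 is true
  leadership role held: yes → true
  GPA > 3.04: 3.65 > 3.04 is true
  expected family contribution ≤ 43114 USD: 56854 ≤ 43114 is false
  essays submitted > 1: 1 > 1 is false
  household dependents ≥ 2: 8 ≥ 2 is true
  expected family contribution ≤ 35589 USD: 56854 ≤ 35589 is false
Combine:
[1.1.1.1.1.2] false AND false = false
[1.1.1.1.1] false OR false = false
[1.1.1.1] NOT false = true
[1.1.1.2.2] false AND false = false
[1.1.1.2] false OR false = false
[1.1.1] true AND false = false
[1.1] NOT false = true
[1.2.1.1.1] true OR false = true
[1.2.1.1.2] false OR false = false
[1.2.1.1.3] exactly-one(false, true) = true
[1.2.1.1] true AND false AND true = false
[1.2.1] NOT false = true
[1.2] NOT true = false
[1.3.1] true AND true = true
[1.3.2] true → false = false
[1.3.3] true OR false = true
[1.3] true OR false OR true = true
[1] true AND false AND true = false
[2] exactly-one(true, false) = true
[root] false AND true = false
Overall: false → declined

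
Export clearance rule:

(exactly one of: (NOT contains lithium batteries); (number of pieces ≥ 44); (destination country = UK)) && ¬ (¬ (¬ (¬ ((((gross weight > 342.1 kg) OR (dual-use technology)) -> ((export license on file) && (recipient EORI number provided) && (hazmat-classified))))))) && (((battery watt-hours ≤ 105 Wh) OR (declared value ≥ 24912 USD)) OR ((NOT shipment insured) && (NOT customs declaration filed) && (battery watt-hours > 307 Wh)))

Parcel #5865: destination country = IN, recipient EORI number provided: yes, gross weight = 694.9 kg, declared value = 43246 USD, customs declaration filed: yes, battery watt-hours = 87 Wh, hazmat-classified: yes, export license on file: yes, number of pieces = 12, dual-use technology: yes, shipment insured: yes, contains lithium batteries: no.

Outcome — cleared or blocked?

Atomic conditions:
  NOT contains lithium batteries: no → true
  number of pieces ≥ 44: 12 ≥ 44 is false
  destination country = UK: IN == UK is false
  gross weight > 342.1 kg: 694.9 > 342.1 is true
  dual-use technology: yes → true
  export license on file: yes → true
  recipient EORI number provided: yes → true
  hazmat-classified: yes → true
  battery watt-hours ≤ 105 Wh: 87 ≤ 105 is true
  declared value ≥ 24912 USD: 43246 ≥ 24912 is true
  NOT shipment insured: yes → false
  NOT customs declaration filed: yes → false
  battery watt-hours > 307 Wh: 87 > 307 is false
Combine:
[1] exactly-one(true, false, false) = true
[2.1.1.1.1.1] true OR true = true
[2.1.1.1.1.2] true AND true AND true = true
[2.1.1.1.1] true → true = true
[2.1.1.1] NOT true = false
[2.1.1] NOT false = true
[2.1] NOT true = false
[2] NOT false = true
[3.1] true OR true = true
[3.2] false AND false AND false = false
[3] true OR false = true
[root] true AND true AND true = true
Overall: true → cleared

Cleared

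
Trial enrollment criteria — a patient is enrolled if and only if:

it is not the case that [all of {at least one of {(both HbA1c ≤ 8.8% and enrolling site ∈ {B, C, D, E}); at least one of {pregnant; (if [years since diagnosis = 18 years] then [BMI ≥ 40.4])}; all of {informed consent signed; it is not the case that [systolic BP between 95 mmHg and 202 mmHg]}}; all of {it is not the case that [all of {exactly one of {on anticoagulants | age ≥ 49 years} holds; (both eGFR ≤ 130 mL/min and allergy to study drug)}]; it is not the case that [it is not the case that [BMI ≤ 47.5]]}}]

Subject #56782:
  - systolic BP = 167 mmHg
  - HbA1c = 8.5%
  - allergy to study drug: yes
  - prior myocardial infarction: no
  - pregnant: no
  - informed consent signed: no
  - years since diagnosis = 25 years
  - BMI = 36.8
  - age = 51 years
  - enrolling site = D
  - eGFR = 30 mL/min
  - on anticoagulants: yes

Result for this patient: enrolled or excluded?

Excluded

Atomic conditions:
  HbA1c ≤ 8.8%: 8.5 ≤ 8.8 is true
  enrolling site ∈ {B, C, D, E}: D is in the set → true
  pregnant: no → false
  years since diagnosis = 18 years: 25 == 18 is false
  BMI ≥ 40.4: 36.8 ≥ 40.4 is false
  informed consent signed: no → false
  systolic BP between 95 mmHg and 202 mmHg: 167 in [95, 202] is true
  on anticoagulants: yes → true
  age ≥ 49 years: 51 ≥ 49 is true
  eGFR ≤ 130 mL/min: 30 ≤ 130 is true
  allergy to study drug: yes → true
  BMI ≤ 47.5: 36.8 ≤ 47.5 is true
Combine:
[1.1.1] true AND true = true
[1.1.2.2] false → false (antecedent false ⇒ implication holds) = true
[1.1.2] false OR true = true
[1.1.3.2] NOT true = false
[1.1.3] false AND false = false
[1.1] true OR true OR false = true
[1.2.1.1.1] exactly-one(true, true) = false
[1.2.1.1.2] true AND true = true
[1.2.1.1] false AND true = false
[1.2.1] NOT false = true
[1.2.2.1] NOT true = false
[1.2.2] NOT false = true
[1.2] true AND true = true
[1] true AND true = true
[root] NOT true = false
Overall: false → excluded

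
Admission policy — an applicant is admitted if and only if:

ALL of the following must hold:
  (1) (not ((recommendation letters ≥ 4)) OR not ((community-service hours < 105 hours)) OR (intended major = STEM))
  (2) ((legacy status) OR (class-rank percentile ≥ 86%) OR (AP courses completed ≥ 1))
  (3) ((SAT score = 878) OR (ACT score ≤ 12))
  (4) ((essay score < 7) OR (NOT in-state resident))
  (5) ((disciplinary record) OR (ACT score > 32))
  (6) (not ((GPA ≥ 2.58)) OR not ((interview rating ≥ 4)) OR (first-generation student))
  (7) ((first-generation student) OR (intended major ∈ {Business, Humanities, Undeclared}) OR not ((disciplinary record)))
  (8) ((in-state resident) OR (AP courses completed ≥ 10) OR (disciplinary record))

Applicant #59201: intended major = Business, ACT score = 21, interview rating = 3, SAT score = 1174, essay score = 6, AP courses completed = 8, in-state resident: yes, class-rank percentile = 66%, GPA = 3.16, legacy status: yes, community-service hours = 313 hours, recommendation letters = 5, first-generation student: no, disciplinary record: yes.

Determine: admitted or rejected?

Rejected

Atomic conditions:
  recommendation letters ≥ 4: 5 ≥ 4 is true
  community-service hours < 105 hours: 313 < 105 is false
  intended major = STEM: Business == STEM is false
  legacy status: yes → true
  class-rank percentile ≥ 86%: 66 ≥ 86 is false
  AP courses completed ≥ 1: 8 ≥ 1 is true
  SAT score = 878: 1174 == 878 is false
  ACT score ≤ 12: 21 ≤ 12 is false
  essay score < 7: 6 < 7 is true
  NOT in-state resident: yes → false
  disciplinary record: yes → true
  ACT score > 32: 21 > 32 is false
  GPA ≥ 2.58: 3.16 ≥ 2.58 is true
  interview rating ≥ 4: 3 ≥ 4 is false
  first-generation student: no → false
  intended major ∈ {Business, Humanities, Undeclared}: Business is in the set → true
  in-state resident: yes → true
  AP courses completed ≥ 10: 8 ≥ 10 is false
Combine:
[1.1] NOT true = false
[1.2] NOT false = true
[1] false OR true OR false = true
[2] true OR false OR true = true
[3] false OR false = false
[4] true OR false = true
[5] true OR false = true
[6.1] NOT true = false
[6.2] NOT false = true
[6] false OR true OR false = true
[7.3] NOT true = false
[7] false OR true OR false = true
[8] true OR false OR true = true
[root] true AND true AND false AND true AND true AND true AND true AND true = false
Overall: false → rejected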